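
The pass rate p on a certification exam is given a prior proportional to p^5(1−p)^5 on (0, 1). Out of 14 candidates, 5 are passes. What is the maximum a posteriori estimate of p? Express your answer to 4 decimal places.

The prior density ∝ p^5(1−p)^5 is the kernel of Beta(6, 6).
Data: 5 successes in 14 trials. The binomial likelihood contributes p^5(1−p)^9, so the posterior is Beta(6+5, 6+9) = Beta(11, 15).
For Beta(a, b) with a, b > 1 the mode is (a−1)/(a+b−2) = 10/24 ≈ 0.4167.

p̂_MAP = 0.4167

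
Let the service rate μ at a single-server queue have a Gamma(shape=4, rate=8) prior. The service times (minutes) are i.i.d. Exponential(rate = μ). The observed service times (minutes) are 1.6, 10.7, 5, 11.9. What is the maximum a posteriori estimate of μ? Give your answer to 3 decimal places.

μ̂_MAP = 0.188

The Exponential(rate=μ) likelihood is ∝ μ^n e^(−μΣtᵢ). Here n = 4 and Σtᵢ = 1.6 + 10.7 + 5 + 11.9 = 29.2.
Posterior ∝ μ^3e^(−8μ) · μ^4e^(−29.2μ) = μ^7e^(−37.2μ), i.e. Gamma(8, 37.2).
Mode = (a−1)/b = 7/37.2 ≈ 0.188.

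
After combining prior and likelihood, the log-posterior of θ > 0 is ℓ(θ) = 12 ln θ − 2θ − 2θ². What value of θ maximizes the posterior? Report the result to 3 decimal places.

ℓ'(θ) = 12/θ − 2 − 4θ. Setting this to zero and multiplying by θ: 4θ² + 2θ − 12 = 0.
θ = (−2 + √(2² + 4·4·12)) / (2·4) = (−2 + √196) / 8 = (−2 + 14)/8 = 3/2.
ℓ''(θ) = −12/θ² − 4 < 0, confirming a maximum.

θ̂_MAP = 1.500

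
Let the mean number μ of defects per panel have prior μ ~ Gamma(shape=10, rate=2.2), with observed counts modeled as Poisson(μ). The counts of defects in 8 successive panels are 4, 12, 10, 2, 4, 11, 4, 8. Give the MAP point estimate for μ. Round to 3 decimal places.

μ̂_MAP = 6.275

Σxᵢ = 4+12+10+2+4+11+4+8 = 55, with n = 8.
Posterior ∝ μ^9e^(−2.2μ) · μ^55e^(−8μ) = μ^64e^(−10.2μ), i.e. Gamma(shape=65, rate=10.2).
The mode of a Gamma(a, b) with a ≥ 1 (shape–rate) is (a−1)/b = 64/10.2 ≈ 6.275.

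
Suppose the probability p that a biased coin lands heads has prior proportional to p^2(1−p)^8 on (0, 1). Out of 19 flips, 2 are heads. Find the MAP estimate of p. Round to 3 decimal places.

The prior density ∝ p^2(1−p)^8 is the kernel of Beta(3, 9).
Data: 2 successes in 19 trials. The binomial likelihood contributes p^2(1−p)^17, so the posterior is Beta(3+2, 9+17) = Beta(5, 26).
For Beta(a, b) with a, b > 1 the mode is (a−1)/(a+b−2) = 4/29 ≈ 0.138.

p̂_MAP = 0.138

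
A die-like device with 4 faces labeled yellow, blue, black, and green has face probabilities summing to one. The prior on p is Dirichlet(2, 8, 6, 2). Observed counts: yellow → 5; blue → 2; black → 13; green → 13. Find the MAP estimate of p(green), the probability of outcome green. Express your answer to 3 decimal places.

The posterior is Dirichlet(αᵢ + nᵢ) = Dirichlet(7, 10, 19, 15).
For a Dirichlet(a₁,…,a_K) with all aᵢ > 1, the mode has j-th component (aⱼ − 1)/(Σaᵢ − K).
Here Σaᵢ = 51 and K = 4, so p(green) = (15 − 1)/(51 − 4) = 14/47 ≈ 0.298.

MAP estimate of p(green) = 0.298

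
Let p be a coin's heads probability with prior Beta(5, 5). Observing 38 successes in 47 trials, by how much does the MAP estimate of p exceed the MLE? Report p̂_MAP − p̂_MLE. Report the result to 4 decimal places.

Posterior is Beta(43, 14); MAP = (43−1)/(57−2) = 42/55 ≈ 0.76364.
MLE ignores the prior: p̂_MLE = k/n = 38/47 ≈ 0.80851.
Difference = 42/55 − 38/47 = -116/2585 ≈ -0.0449.

MAP − MLE = -0.0449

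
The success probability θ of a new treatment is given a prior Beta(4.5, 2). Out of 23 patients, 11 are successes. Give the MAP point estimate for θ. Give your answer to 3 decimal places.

θ̂_MAP = 0.527

Prior: Beta(4.5, 2).
Data: 11 successes in 23 trials. The binomial likelihood contributes θ^11(1−θ)^12, so the posterior is Beta(4.5+11, 2+12) = Beta(15.5, 14).
For Beta(a, b) with a, b > 1 the mode is (a−1)/(a+b−2) = 14.5/27.5 ≈ 0.527.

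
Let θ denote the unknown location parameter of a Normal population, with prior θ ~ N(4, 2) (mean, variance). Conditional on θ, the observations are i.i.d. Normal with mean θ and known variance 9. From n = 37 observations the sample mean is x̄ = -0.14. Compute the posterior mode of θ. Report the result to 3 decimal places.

n = 37, x̄ = -0.14.
For a Normal prior and Normal likelihood with known variance, the posterior is Normal; its mode equals its mean, the precision-weighted average.
Prior precision 1/σ₀² = 1/2 = 0.5; data precision n/σ² = 37/9.
θ̂ = (0.5·4 + (37/9)·(-0.14)) / (0.5 + 37/9) = (641/450)/(83/18) = 641/2075 ≈ 0.309.

θ̂_MAP = 0.309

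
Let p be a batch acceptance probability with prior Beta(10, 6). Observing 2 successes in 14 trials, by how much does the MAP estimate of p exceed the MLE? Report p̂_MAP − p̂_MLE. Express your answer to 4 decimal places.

Posterior is Beta(12, 18); MAP = (12−1)/(30−2) = 11/28 ≈ 0.39286.
MLE ignores the prior: p̂_MLE = k/n = 2/14 ≈ 0.14286.
Difference = 11/28 − 2/14 = 1/4 ≈ 0.2500.

MAP − MLE = 0.2500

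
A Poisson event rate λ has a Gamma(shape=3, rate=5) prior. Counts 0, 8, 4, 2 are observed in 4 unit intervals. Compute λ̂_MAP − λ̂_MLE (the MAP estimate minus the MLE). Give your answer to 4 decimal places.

Σxᵢ = 14. Posterior is Gamma(17, 9); MAP = (17−1)/9 = 16/9 ≈ 1.77778.
MLE = x̄ = 14/4 ≈ 3.50000.
Difference = 16/9 − 14/4 = -31/18 ≈ -1.7222.

MAP − MLE = -1.7222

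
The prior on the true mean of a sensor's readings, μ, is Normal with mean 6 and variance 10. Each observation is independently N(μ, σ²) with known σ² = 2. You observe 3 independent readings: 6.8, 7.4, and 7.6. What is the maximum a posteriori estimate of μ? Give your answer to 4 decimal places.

n = 3; x̄ = (6.8 + 7.4 + 7.6)/3 = 21.8/3 = 109/15 ≈ 7.2667.
For a Normal prior and Normal likelihood with known variance, the posterior is Normal; its mode equals its mean, the precision-weighted average.
Prior precision 1/σ₀² = 1/10 = 0.1; data precision n/σ² = 3/2 = 1.5.
μ̂ = (0.1·6 + 1.5·(109/15)) / (0.1 + 1.5) = 11.5/1.6 = 7.1875.

μ̂_MAP = 7.1875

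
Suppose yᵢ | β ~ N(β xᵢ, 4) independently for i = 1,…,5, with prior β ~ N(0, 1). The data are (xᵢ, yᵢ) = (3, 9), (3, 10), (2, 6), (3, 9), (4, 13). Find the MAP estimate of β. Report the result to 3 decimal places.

β̂_MAP = 2.902

log p(β | y) = −Σ(yᵢ − βxᵢ)²/(2·4) − β²/(2·1) + const.
Setting the derivative to zero: Σxᵢ(yᵢ − βxᵢ)/4 − β/1 = 0, so β = Σxᵢyᵢ / (Σxᵢ² + σ²/τ²).
Σxᵢyᵢ = 3·9 + 3·10 + 2·6 + 3·9 + 4·13 = 148; Σxᵢ² = 47; σ²/τ² = 4.
β̂_MAP = 148 / (47 + 4) = 148/51 ≈ 2.902.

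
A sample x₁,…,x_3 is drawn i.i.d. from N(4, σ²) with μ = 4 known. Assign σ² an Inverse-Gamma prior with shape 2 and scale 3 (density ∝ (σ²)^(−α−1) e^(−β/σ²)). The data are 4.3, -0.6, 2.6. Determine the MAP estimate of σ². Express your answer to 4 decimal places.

σ̂²_MAP = 3.2456

Sum of squared deviations about the known mean: SS = (4.3−4)² + (-0.6−4)² + (2.6−4)² = 23.21.
The Normal likelihood contributes (σ²)^(−n/2) exp(−SS/(2σ²)), so the posterior is Inverse-Gamma(α + n/2, β + SS/2) = Inverse-Gamma(3.5, 14.605).
The mode of Inverse-Gamma(a, b) is b/(a+1) = 14.605/4.5 ≈ 3.2456.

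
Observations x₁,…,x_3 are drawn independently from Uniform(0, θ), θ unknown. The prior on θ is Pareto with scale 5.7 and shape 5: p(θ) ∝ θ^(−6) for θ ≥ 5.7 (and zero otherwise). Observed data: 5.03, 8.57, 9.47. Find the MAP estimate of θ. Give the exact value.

θ̂_MAP = 9.47

The Uniform(0, θ) likelihood is θ^(−n) for θ ≥ max(xᵢ), zero otherwise. Here max(xᵢ) = 9.47.
Posterior ∝ θ^(−6) · θ^(−3) = θ^(−9) on θ ≥ max(5.7, 9.47) = 9.47.
This density is strictly decreasing in θ, so the posterior mode lies at the lower boundary of the support.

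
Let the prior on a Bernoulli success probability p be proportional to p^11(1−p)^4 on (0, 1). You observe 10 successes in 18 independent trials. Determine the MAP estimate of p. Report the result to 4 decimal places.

The prior density ∝ p^11(1−p)^4 is the kernel of Beta(12, 5).
Data: 10 successes in 18 trials. The binomial likelihood contributes p^10(1−p)^8, so the posterior is Beta(12+10, 5+8) = Beta(22, 13).
For Beta(a, b) with a, b > 1 the mode is (a−1)/(a+b−2) = 21/33 ≈ 0.6364.

p̂_MAP = 0.6364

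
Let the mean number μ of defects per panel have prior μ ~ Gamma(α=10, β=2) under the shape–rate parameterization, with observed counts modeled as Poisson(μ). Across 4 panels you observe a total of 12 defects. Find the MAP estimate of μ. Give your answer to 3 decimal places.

Σxᵢ = 12, n = 4.
Posterior ∝ μ^9e^(−2μ) · μ^12e^(−4μ) = μ^21e^(−6μ), i.e. Gamma(shape=22, rate=6).
The mode of a Gamma(a, b) with a ≥ 1 (shape–rate) is (a−1)/b = 21/6 ≈ 3.500.

μ̂_MAP = 3.500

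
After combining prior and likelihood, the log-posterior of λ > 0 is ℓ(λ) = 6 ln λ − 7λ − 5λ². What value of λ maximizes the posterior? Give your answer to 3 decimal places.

ℓ'(λ) = 6/λ − 7 − 10λ. Setting this to zero and multiplying by λ: 10λ² + 7λ − 6 = 0.
λ = (−7 + √(7² + 4·10·6)) / (2·10) = (−7 + √289) / 20 = (−7 + 17)/20 = 1/2.
ℓ''(λ) = −6/λ² − 10 < 0, confirming a maximum.

λ̂_MAP = 0.500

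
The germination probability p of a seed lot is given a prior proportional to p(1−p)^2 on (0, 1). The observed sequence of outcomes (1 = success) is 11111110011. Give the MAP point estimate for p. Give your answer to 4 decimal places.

The prior density ∝ p(1−p)^2 is the kernel of Beta(2, 3).
Data: 9 successes in 11 trials (from the sequence). The binomial likelihood contributes p^9(1−p)^2, so the posterior is Beta(2+9, 3+2) = Beta(11, 5).
For Beta(a, b) with a, b > 1 the mode is (a−1)/(a+b−2) = 10/14 ≈ 0.7143.

p̂_MAP = 0.7143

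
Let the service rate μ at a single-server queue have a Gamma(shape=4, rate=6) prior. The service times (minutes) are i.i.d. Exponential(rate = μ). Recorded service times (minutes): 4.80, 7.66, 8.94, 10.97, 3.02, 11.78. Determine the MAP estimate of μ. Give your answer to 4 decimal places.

The Exponential(rate=μ) likelihood is ∝ μ^n e^(−μΣtᵢ). Here n = 6 and Σtᵢ = 4.80 + 7.66 + 8.94 + 10.97 + 3.02 + 11.78 = 47.17.
Posterior ∝ μ^3e^(−6μ) · μ^6e^(−47.17μ) = μ^9e^(−53.17μ), i.e. Gamma(10, 53.17).
Mode = (a−1)/b = 9/53.17 ≈ 0.1693.

μ̂_MAP = 0.1693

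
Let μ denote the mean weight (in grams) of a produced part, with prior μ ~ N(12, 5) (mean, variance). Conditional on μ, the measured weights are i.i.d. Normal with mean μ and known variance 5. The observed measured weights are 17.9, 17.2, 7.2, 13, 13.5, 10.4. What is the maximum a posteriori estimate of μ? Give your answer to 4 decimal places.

μ̂_MAP = 13.0286

n = 6; x̄ = (17.9 + 17.2 + 7.2 + 13 + 13.5 + 10.4)/6 = 79.2/6 = 13.2.
For a Normal prior and Normal likelihood with known variance, the posterior is Normal; its mode equals its mean, the precision-weighted average.
Prior precision 1/σ₀² = 1/5 = 0.2; data precision n/σ² = 6/5 = 1.2.
μ̂ = (0.2·12 + 1.2·13.2) / (0.2 + 1.2) = 18.24/1.4 = 456/35 ≈ 13.0286.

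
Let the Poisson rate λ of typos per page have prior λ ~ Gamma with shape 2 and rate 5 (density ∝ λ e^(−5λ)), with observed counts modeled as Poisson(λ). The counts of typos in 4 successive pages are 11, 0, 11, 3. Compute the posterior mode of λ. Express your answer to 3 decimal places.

Σxᵢ = 11+0+11+3 = 25, with n = 4.
Posterior ∝ λe^(−5λ) · λ^25e^(−4λ) = λ^26e^(−9λ), i.e. Gamma(shape=27, rate=9).
The mode of a Gamma(a, b) with a ≥ 1 (shape–rate) is (a−1)/b = 26/9 ≈ 2.889.

λ̂_MAP = 2.889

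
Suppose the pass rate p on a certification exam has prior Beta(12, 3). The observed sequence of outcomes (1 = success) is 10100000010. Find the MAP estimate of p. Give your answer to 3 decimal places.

p̂_MAP = 0.583

Prior: Beta(12, 3).
Data: 3 successes in 11 trials (from the sequence). The binomial likelihood contributes p^3(1−p)^8, so the posterior is Beta(12+3, 3+8) = Beta(15, 11).
For Beta(a, b) with a, b > 1 the mode is (a−1)/(a+b−2) = 14/24 ≈ 0.583.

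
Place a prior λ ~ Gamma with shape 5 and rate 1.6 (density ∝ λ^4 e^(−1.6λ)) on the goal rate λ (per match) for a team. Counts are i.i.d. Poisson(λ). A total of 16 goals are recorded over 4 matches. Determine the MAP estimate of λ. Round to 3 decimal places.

λ̂_MAP = 3.571

Σxᵢ = 16, n = 4.
Posterior ∝ λ^4e^(−1.6λ) · λ^16e^(−4λ) = λ^20e^(−5.6λ), i.e. Gamma(shape=21, rate=5.6).
The mode of a Gamma(a, b) with a ≥ 1 (shape–rate) is (a−1)/b = 20/5.6 ≈ 3.571.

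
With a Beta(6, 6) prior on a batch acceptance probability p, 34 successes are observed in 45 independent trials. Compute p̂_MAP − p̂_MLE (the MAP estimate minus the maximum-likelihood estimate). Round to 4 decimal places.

MAP − MLE = -0.0465

Posterior is Beta(40, 17); MAP = (40−1)/(57−2) = 39/55 ≈ 0.70909.
MLE ignores the prior: p̂_MLE = k/n = 34/45 ≈ 0.75556.
Difference = 39/55 − 34/45 = -23/495 ≈ -0.0465.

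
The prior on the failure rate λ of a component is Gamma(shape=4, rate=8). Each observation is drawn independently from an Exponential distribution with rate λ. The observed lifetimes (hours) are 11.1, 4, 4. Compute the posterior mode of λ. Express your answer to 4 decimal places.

The Exponential(rate=λ) likelihood is ∝ λ^n e^(−λΣtᵢ). Here n = 3 and Σtᵢ = 11.1 + 4 + 4 = 19.1.
Posterior ∝ λ^3e^(−8λ) · λ^3e^(−19.1λ) = λ^6e^(−27.1λ), i.e. Gamma(7, 27.1).
Mode = (a−1)/b = 6/27.1 ≈ 0.2214.

λ̂_MAP = 0.2214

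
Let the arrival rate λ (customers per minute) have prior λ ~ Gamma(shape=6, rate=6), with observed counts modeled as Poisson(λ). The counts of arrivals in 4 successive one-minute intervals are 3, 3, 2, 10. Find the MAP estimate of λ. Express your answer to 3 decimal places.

Σxᵢ = 3+3+2+10 = 18, with n = 4.
Posterior ∝ λ^5e^(−6λ) · λ^18e^(−4λ) = λ^23e^(−10λ), i.e. Gamma(shape=24, rate=10).
The mode of a Gamma(a, b) with a ≥ 1 (shape–rate) is (a−1)/b = 23/10 ≈ 2.300.

λ̂_MAP = 2.300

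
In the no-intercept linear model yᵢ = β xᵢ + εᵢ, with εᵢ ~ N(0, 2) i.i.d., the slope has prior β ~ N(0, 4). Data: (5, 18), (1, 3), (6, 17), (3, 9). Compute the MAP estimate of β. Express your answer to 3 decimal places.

β̂_MAP = 3.105

log p(β | y) = −Σ(yᵢ − βxᵢ)²/(2·2) − β²/(2·4) + const.
Setting the derivative to zero: Σxᵢ(yᵢ − βxᵢ)/2 − β/4 = 0, so β = Σxᵢyᵢ / (Σxᵢ² + σ²/τ²).
Σxᵢyᵢ = 5·18 + 1·3 + 6·17 + 3·9 = 222; Σxᵢ² = 71; σ²/τ² = 0.5.
β̂_MAP = 222 / (71 + 0.5) = 222/71.5 ≈ 3.105.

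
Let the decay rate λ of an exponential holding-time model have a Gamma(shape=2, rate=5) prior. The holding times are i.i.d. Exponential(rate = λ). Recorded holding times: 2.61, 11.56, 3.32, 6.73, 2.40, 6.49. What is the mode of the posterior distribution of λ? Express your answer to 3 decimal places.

The Exponential(rate=λ) likelihood is ∝ λ^n e^(−λΣtᵢ). Here n = 6 and Σtᵢ = 2.61 + 11.56 + 3.32 + 6.73 + 2.40 + 6.49 = 33.11.
Posterior ∝ λe^(−5λ) · λ^6e^(−33.11λ) = λ^7e^(−38.11λ), i.e. Gamma(8, 38.11).
Mode = (a−1)/b = 7/38.11 ≈ 0.184.

λ̂_MAP = 0.184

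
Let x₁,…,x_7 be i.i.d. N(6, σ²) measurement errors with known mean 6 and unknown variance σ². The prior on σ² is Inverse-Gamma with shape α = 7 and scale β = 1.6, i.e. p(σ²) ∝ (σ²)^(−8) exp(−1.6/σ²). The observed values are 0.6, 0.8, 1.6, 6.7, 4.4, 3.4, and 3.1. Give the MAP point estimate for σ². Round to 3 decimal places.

Sum of squared deviations about the known mean: SS = (0.6−6)² + (0.8−6)² + (1.6−6)² + (6.7−6)² + (4.4−6)² + (3.4−6)² + (3.1−6)² = 93.78.
The Normal likelihood contributes (σ²)^(−n/2) exp(−SS/(2σ²)), so the posterior is Inverse-Gamma(α + n/2, β + SS/2) = Inverse-Gamma(10.5, 48.49).
The mode of Inverse-Gamma(a, b) is b/(a+1) = 48.49/11.5 ≈ 4.217.

σ̂²_MAP = 4.217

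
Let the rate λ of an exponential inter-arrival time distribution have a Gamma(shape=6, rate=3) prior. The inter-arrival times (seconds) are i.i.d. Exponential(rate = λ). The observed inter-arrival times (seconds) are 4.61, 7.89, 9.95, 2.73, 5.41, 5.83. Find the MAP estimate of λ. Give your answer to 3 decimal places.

The Exponential(rate=λ) likelihood is ∝ λ^n e^(−λΣtᵢ). Here n = 6 and Σtᵢ = 4.61 + 7.89 + 9.95 + 2.73 + 5.41 + 5.83 = 36.42.
Posterior ∝ λ^5e^(−3λ) · λ^6e^(−36.42λ) = λ^11e^(−39.42λ), i.e. Gamma(12, 39.42).
Mode = (a−1)/b = 11/39.42 ≈ 0.279.

λ̂_MAP = 0.279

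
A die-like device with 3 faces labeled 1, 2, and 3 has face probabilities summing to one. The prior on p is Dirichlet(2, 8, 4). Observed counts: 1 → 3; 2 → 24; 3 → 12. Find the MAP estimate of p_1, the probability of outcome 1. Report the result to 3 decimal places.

The posterior is Dirichlet(αᵢ + nᵢ) = Dirichlet(5, 32, 16).
For a Dirichlet(a₁,…,a_K) with all aᵢ > 1, the mode has j-th component (aⱼ − 1)/(Σaᵢ − K).
Here Σaᵢ = 53 and K = 3, so p_1 = (5 − 1)/(53 − 3) = 4/50 ≈ 0.080.

MAP estimate: 0.080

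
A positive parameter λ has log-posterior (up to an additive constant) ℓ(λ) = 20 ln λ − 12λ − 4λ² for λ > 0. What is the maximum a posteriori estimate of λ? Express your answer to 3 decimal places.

ℓ'(λ) = 20/λ − 12 − 8λ. Setting this to zero and multiplying by λ: 8λ² + 12λ − 20 = 0.
λ = (−12 + √(12² + 4·8·20)) / (2·8) = (−12 + √784) / 16 = (−12 + 28)/16 = 1.
ℓ''(λ) = −20/λ² − 8 < 0, confirming a maximum.

λ̂_MAP = 1.000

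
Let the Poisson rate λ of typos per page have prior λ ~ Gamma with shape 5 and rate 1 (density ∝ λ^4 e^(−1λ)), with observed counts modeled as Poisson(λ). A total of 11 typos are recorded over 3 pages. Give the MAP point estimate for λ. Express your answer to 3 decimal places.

λ̂_MAP = 3.750

Σxᵢ = 11, n = 3.
Posterior ∝ λ^4e^(−1λ) · λ^11e^(−3λ) = λ^15e^(−4λ), i.e. Gamma(shape=16, rate=4).
The mode of a Gamma(a, b) with a ≥ 1 (shape–rate) is (a−1)/b = 15/4 ≈ 3.750.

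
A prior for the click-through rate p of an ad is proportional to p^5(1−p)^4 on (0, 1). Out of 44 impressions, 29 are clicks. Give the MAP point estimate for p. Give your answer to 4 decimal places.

p̂_MAP = 0.6415

The prior density ∝ p^5(1−p)^4 is the kernel of Beta(6, 5).
Data: 29 successes in 44 trials. The binomial likelihood contributes p^29(1−p)^15, so the posterior is Beta(6+29, 5+15) = Beta(35, 20).
For Beta(a, b) with a, b > 1 the mode is (a−1)/(a+b−2) = 34/53 ≈ 0.6415.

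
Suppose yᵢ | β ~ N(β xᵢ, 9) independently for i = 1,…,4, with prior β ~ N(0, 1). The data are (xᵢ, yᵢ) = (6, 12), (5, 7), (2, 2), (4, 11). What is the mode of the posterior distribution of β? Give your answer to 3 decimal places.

β̂_MAP = 1.722

log p(β | y) = −Σ(yᵢ − βxᵢ)²/(2·9) − β²/(2·1) + const.
Setting the derivative to zero: Σxᵢ(yᵢ − βxᵢ)/9 − β/1 = 0, so β = Σxᵢyᵢ / (Σxᵢ² + σ²/τ²).
Σxᵢyᵢ = 6·12 + 5·7 + 2·2 + 4·11 = 155; Σxᵢ² = 81; σ²/τ² = 9.
β̂_MAP = 155 / (81 + 9) = 155/90 ≈ 1.722.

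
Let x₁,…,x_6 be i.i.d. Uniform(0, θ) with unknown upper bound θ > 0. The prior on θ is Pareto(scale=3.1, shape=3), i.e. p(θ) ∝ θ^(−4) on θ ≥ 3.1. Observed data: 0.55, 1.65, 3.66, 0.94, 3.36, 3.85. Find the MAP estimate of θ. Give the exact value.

The Uniform(0, θ) likelihood is θ^(−n) for θ ≥ max(xᵢ), zero otherwise. Here max(xᵢ) = 3.85.
Posterior ∝ θ^(−4) · θ^(−6) = θ^(−10) on θ ≥ max(3.1, 3.85) = 3.85.
This density is strictly decreasing in θ, so the posterior mode lies at the lower boundary of the support.

θ̂_MAP = 3.85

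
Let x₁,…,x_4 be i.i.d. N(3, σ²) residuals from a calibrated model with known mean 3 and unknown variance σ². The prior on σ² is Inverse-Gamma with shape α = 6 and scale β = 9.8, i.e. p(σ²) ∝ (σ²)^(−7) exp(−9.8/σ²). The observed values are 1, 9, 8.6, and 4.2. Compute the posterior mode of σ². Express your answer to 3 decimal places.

Sum of squared deviations about the known mean: SS = (1−3)² + (9−3)² + (8.6−3)² + (4.2−3)² = 72.8.
The Normal likelihood contributes (σ²)^(−n/2) exp(−SS/(2σ²)), so the posterior is Inverse-Gamma(α + n/2, β + SS/2) = Inverse-Gamma(8, 46.2).
The mode of Inverse-Gamma(a, b) is b/(a+1) = 46.2/9 ≈ 5.133.

σ̂²_MAP = 5.133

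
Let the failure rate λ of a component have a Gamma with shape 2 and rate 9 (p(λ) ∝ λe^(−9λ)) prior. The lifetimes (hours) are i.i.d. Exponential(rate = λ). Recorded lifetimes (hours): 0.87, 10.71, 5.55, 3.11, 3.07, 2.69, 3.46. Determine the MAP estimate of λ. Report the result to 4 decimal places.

The Exponential(rate=λ) likelihood is ∝ λ^n e^(−λΣtᵢ). Here n = 7 and Σtᵢ = 0.87 + 10.71 + 5.55 + 3.11 + 3.07 + 2.69 + 3.46 = 29.46.
Posterior ∝ λe^(−9λ) · λ^7e^(−29.46λ) = λ^8e^(−38.46λ), i.e. Gamma(9, 38.46).
Mode = (a−1)/b = 8/38.46 ≈ 0.2080.

λ̂_MAP = 0.2080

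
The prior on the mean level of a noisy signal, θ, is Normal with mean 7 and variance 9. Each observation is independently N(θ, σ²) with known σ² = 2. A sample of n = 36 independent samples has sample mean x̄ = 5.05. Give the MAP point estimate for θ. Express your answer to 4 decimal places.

θ̂_MAP = 5.0620

n = 36, x̄ = 5.05.
For a Normal prior and Normal likelihood with known variance, the posterior is Normal; its mode equals its mean, the precision-weighted average.
Prior precision 1/σ₀² = 1/9; data precision n/σ² = 36/2 = 18.
θ̂ = ((1/9)·7 + 18·5.05) / (1/9 + 18) = (8251/90)/(163/9) = 8251/1630 ≈ 5.0620.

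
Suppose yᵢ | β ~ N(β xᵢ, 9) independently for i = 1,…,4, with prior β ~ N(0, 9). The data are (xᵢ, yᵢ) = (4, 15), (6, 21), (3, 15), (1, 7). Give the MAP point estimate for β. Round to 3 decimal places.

β̂_MAP = 3.778

log p(β | y) = −Σ(yᵢ − βxᵢ)²/(2·9) − β²/(2·9) + const.
Setting the derivative to zero: Σxᵢ(yᵢ − βxᵢ)/9 − β/9 = 0, so β = Σxᵢyᵢ / (Σxᵢ² + σ²/τ²).
Σxᵢyᵢ = 4·15 + 6·21 + 3·15 + 1·7 = 238; Σxᵢ² = 62; σ²/τ² = 1.
β̂_MAP = 238 / (62 + 1) = 238/63 ≈ 3.778.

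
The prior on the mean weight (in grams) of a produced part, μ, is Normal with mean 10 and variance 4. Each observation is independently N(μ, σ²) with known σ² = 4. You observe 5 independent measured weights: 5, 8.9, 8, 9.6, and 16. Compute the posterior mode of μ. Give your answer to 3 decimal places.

μ̂_MAP = 9.583

n = 5; x̄ = (5 + 8.9 + 8 + 9.6 + 16)/5 = 47.5/5 = 9.5.
For a Normal prior and Normal likelihood with known variance, the posterior is Normal; its mode equals its mean, the precision-weighted average.
Prior precision 1/σ₀² = 1/4 = 0.25; data precision n/σ² = 5/4 = 1.25.
μ̂ = (0.25·10 + 1.25·9.5) / (0.25 + 1.25) = 14.375/1.5 = 115/12 ≈ 9.583.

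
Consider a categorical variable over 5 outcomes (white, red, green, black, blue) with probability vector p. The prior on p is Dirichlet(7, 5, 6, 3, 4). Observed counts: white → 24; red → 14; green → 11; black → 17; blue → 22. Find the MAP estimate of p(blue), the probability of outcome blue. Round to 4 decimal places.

MAP estimate of p(blue) = 0.2315

The posterior is Dirichlet(αᵢ + nᵢ) = Dirichlet(31, 19, 17, 20, 26).
For a Dirichlet(a₁,…,a_K) with all aᵢ > 1, the mode has j-th component (aⱼ − 1)/(Σaᵢ − K).
Here Σaᵢ = 113 and K = 5, so p(blue) = (26 − 1)/(113 − 5) = 25/108 ≈ 0.2315.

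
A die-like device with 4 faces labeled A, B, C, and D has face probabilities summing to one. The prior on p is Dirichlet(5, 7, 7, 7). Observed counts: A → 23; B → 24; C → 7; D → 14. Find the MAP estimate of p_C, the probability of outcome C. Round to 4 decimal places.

The posterior is Dirichlet(αᵢ + nᵢ) = Dirichlet(28, 31, 14, 21).
For a Dirichlet(a₁,…,a_K) with all aᵢ > 1, the mode has j-th component (aⱼ − 1)/(Σaᵢ − K).
Here Σaᵢ = 94 and K = 4, so p_C = (14 − 1)/(94 − 4) = 13/90 ≈ 0.1444.

MAP estimate of p_C = 0.1444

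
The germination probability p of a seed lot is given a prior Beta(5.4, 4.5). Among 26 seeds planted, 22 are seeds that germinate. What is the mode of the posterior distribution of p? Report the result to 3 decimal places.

Prior: Beta(5.4, 4.5).
Data: 22 successes in 26 trials. The binomial likelihood contributes p^22(1−p)^4, so the posterior is Beta(5.4+22, 4.5+4) = Beta(27.4, 8.5).
For Beta(a, b) with a, b > 1 the mode is (a−1)/(a+b−2) = 26.4/33.9 ≈ 0.779.

p̂_MAP = 0.779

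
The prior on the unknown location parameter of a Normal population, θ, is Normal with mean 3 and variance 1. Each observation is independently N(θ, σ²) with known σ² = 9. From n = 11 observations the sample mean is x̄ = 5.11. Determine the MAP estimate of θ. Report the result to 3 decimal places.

θ̂_MAP = 4.161

n = 11, x̄ = 5.11.
For a Normal prior and Normal likelihood with known variance, the posterior is Normal; its mode equals its mean, the precision-weighted average.
Prior precision 1/σ₀² = 1/1 = 1; data precision n/σ² = 11/9.
θ̂ = (1·3 + (11/9)·5.11) / (1 + 11/9) = (8321/900)/(20/9) = 4.1605 ≈ 4.161.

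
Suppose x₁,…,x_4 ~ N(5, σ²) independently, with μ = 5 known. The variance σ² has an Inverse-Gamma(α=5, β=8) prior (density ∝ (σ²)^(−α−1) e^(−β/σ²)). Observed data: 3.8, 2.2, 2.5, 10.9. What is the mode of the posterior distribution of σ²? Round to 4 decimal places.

Sum of squared deviations about the known mean: SS = (3.8−5)² + (2.2−5)² + (2.5−5)² + (10.9−5)² = 50.34.
The Normal likelihood contributes (σ²)^(−n/2) exp(−SS/(2σ²)), so the posterior is Inverse-Gamma(α + n/2, β + SS/2) = Inverse-Gamma(7, 33.17).
The mode of Inverse-Gamma(a, b) is b/(a+1) = 33.17/8 ≈ 4.1463.

σ̂²_MAP = 4.1463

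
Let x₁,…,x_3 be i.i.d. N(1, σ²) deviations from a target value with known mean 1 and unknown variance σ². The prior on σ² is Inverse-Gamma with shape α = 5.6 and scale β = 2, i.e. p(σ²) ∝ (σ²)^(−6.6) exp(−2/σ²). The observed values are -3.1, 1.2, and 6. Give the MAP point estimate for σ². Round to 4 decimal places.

σ̂²_MAP = 2.8302

Sum of squared deviations about the known mean: SS = (-3.1−1)² + (1.2−1)² + (6−1)² = 41.85.
The Normal likelihood contributes (σ²)^(−n/2) exp(−SS/(2σ²)), so the posterior is Inverse-Gamma(α + n/2, β + SS/2) = Inverse-Gamma(7.1, 22.925).
The mode of Inverse-Gamma(a, b) is b/(a+1) = 22.925/8.1 ≈ 2.8302.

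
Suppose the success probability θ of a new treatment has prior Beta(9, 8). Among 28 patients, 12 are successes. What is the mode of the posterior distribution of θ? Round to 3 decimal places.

θ̂_MAP = 0.465

Prior: Beta(9, 8).
Data: 12 successes in 28 trials. The binomial likelihood contributes θ^12(1−θ)^16, so the posterior is Beta(9+12, 8+16) = Beta(21, 24).
For Beta(a, b) with a, b > 1 the mode is (a−1)/(a+b−2) = 20/43 ≈ 0.465.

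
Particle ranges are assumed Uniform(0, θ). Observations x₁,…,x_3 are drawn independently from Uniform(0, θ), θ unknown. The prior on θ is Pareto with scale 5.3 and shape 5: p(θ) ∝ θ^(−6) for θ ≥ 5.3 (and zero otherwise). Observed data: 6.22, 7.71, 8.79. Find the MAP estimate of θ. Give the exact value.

The Uniform(0, θ) likelihood is θ^(−n) for θ ≥ max(xᵢ), zero otherwise. Here max(xᵢ) = 8.79.
Posterior ∝ θ^(−6) · θ^(−3) = θ^(−9) on θ ≥ max(5.3, 8.79) = 8.79.
This density is strictly decreasing in θ, so the posterior mode lies at the lower boundary of the support.

θ̂_MAP = 8.79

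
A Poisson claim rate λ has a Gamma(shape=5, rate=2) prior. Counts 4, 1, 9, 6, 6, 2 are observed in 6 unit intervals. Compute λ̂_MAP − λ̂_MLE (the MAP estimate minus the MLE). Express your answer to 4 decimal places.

Σxᵢ = 28. Posterior is Gamma(33, 8); MAP = (33−1)/8 = 32/8 ≈ 4.00000.
MLE = x̄ = 28/6 ≈ 4.66667.
Difference = 32/8 − 28/6 = -2/3 ≈ -0.6667.

MAP − MLE = -0.6667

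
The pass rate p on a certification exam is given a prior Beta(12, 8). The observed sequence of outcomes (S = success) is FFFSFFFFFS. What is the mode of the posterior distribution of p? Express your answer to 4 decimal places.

p̂_MAP = 0.4643

Prior: Beta(12, 8).
Data: 2 successes in 10 trials (from the sequence). The binomial likelihood contributes p^2(1−p)^8, so the posterior is Beta(12+2, 8+8) = Beta(14, 16).
For Beta(a, b) with a, b > 1 the mode is (a−1)/(a+b−2) = 13/28 ≈ 0.4643.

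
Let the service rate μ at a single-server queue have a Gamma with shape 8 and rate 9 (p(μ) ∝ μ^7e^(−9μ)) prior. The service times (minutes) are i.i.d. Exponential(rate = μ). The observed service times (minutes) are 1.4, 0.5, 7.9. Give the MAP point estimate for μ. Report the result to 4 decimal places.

The Exponential(rate=μ) likelihood is ∝ μ^n e^(−μΣtᵢ). Here n = 3 and Σtᵢ = 1.4 + 0.5 + 7.9 = 9.8.
Posterior ∝ μ^7e^(−9μ) · μ^3e^(−9.8μ) = μ^10e^(−18.8μ), i.e. Gamma(11, 18.8).
Mode = (a−1)/b = 10/18.8 ≈ 0.5319.

μ̂_MAP = 0.5319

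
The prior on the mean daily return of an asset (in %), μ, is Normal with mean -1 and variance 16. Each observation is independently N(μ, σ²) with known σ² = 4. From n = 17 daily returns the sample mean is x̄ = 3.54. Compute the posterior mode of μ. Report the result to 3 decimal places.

n = 17, x̄ = 3.54.
For a Normal prior and Normal likelihood with known variance, the posterior is Normal; its mode equals its mean, the precision-weighted average.
Prior precision 1/σ₀² = 1/16 = 0.0625; data precision n/σ² = 17/4 = 4.25.
μ̂ = (0.0625·(-1) + 4.25·3.54) / (0.0625 + 4.25) = 14.9825/4.3125 = 5993/1725 ≈ 3.474.

μ̂_MAP = 3.474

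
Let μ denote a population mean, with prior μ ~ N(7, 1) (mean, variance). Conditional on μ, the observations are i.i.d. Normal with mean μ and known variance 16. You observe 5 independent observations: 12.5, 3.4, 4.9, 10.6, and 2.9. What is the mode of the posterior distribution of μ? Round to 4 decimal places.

n = 5; x̄ = (12.5 + 3.4 + 4.9 + 10.6 + 2.9)/5 = 34.3/5 = 6.86.
For a Normal prior and Normal likelihood with known variance, the posterior is Normal; its mode equals its mean, the precision-weighted average.
Prior precision 1/σ₀² = 1/1 = 1; data precision n/σ² = 5/16 = 0.3125.
μ̂ = (1·7 + 0.3125·6.86) / (1 + 0.3125) = 9.14375/1.3125 = 209/30 ≈ 6.9667.

μ̂_MAP = 6.9667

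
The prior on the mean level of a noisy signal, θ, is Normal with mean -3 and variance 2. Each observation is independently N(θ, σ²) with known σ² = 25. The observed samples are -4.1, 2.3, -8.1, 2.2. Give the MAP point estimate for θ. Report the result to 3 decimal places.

n = 4; x̄ = ((-4.1) + 2.3 + (-8.1) + 2.2)/4 = -7.7/4 = -1.925.
For a Normal prior and Normal likelihood with known variance, the posterior is Normal; its mode equals its mean, the precision-weighted average.
Prior precision 1/σ₀² = 1/2 = 0.5; data precision n/σ² = 4/25 = 0.16.
θ̂ = (0.5·(-3) + 0.16·(-1.925)) / (0.5 + 0.16) = (-1.808)/0.66 = -452/165 ≈ -2.739.

θ̂_MAP = -2.739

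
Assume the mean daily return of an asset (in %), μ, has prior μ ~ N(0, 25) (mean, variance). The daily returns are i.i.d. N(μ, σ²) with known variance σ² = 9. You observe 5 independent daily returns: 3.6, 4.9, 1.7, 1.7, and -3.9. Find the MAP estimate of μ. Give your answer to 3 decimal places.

n = 5; x̄ = (3.6 + 4.9 + 1.7 + 1.7 + (-3.9))/5 = 8/5 = 1.6.
For a Normal prior and Normal likelihood with known variance, the posterior is Normal; its mode equals its mean, the precision-weighted average.
Prior precision 1/σ₀² = 1/25 = 0.04; data precision n/σ² = 5/9.
μ̂ = (0.04·0 + (5/9)·1.6) / (0.04 + 5/9) = (8/9)/(134/225) = 100/67 ≈ 1.493.

μ̂_MAP = 1.493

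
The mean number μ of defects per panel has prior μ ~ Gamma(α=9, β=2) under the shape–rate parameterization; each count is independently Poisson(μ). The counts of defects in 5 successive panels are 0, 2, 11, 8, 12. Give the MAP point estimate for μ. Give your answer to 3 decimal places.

μ̂_MAP = 5.857

Σxᵢ = 0+2+11+8+12 = 33, with n = 5.
Posterior ∝ μ^8e^(−2μ) · μ^33e^(−5μ) = μ^41e^(−7μ), i.e. Gamma(shape=42, rate=7).
The mode of a Gamma(a, b) with a ≥ 1 (shape–rate) is (a−1)/b = 41/7 ≈ 5.857.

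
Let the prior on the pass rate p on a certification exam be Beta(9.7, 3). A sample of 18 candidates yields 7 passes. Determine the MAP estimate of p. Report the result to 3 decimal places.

Prior: Beta(9.7, 3).
Data: 7 successes in 18 trials. The binomial likelihood contributes p^7(1−p)^11, so the posterior is Beta(9.7+7, 3+11) = Beta(16.7, 14).
For Beta(a, b) with a, b > 1 the mode is (a−1)/(a+b−2) = 15.7/28.7 ≈ 0.547.

p̂_MAP = 0.547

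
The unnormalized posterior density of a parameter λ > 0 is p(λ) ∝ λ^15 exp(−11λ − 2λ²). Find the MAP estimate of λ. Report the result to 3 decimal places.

λ̂_MAP = 1.000

ℓ'(λ) = 15/λ − 11 − 4λ. Setting this to zero and multiplying by λ: 4λ² + 11λ − 15 = 0.
λ = (−11 + √(11² + 4·4·15)) / (2·4) = (−11 + √361) / 8 = (−11 + 19)/8 = 1.
ℓ''(λ) = −15/λ² − 4 < 0, confirming a maximum.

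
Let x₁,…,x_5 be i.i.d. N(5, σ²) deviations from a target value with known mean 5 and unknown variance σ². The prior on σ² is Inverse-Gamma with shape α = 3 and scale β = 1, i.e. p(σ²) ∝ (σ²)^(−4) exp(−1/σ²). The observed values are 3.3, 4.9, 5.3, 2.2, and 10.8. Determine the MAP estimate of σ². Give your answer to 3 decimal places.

σ̂²_MAP = 3.575

Sum of squared deviations about the known mean: SS = (3.3−5)² + (4.9−5)² + (5.3−5)² + (2.2−5)² + (10.8−5)² = 44.47.
The Normal likelihood contributes (σ²)^(−n/2) exp(−SS/(2σ²)), so the posterior is Inverse-Gamma(α + n/2, β + SS/2) = Inverse-Gamma(5.5, 23.235).
The mode of Inverse-Gamma(a, b) is b/(a+1) = 23.235/6.5 ≈ 3.575.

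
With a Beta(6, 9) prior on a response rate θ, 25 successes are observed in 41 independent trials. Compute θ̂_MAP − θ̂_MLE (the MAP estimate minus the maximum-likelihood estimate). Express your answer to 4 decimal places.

MAP − MLE = -0.0542

Posterior is Beta(31, 25); MAP = (31−1)/(56−2) = 30/54 ≈ 0.55556.
MLE ignores the prior: θ̂_MLE = k/n = 25/41 ≈ 0.60976.
Difference = 30/54 − 25/41 = -20/369 ≈ -0.0542.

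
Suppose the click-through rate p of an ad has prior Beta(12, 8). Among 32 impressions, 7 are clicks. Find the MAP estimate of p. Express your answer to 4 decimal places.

p̂_MAP = 0.3600

Prior: Beta(12, 8).
Data: 7 successes in 32 trials. The binomial likelihood contributes p^7(1−p)^25, so the posterior is Beta(12+7, 8+25) = Beta(19, 33).
For Beta(a, b) with a, b > 1 the mode is (a−1)/(a+b−2) = 18/50 ≈ 0.3600.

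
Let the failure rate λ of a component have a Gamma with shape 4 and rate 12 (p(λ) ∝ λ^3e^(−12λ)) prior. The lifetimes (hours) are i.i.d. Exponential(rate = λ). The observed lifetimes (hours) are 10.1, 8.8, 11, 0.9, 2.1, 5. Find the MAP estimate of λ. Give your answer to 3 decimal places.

λ̂_MAP = 0.180

The Exponential(rate=λ) likelihood is ∝ λ^n e^(−λΣtᵢ). Here n = 6 and Σtᵢ = 10.1 + 8.8 + 11 + 0.9 + 2.1 + 5 = 37.9.
Posterior ∝ λ^3e^(−12λ) · λ^6e^(−37.9λ) = λ^9e^(−49.9λ), i.e. Gamma(10, 49.9).
Mode = (a−1)/b = 9/49.9 ≈ 0.180.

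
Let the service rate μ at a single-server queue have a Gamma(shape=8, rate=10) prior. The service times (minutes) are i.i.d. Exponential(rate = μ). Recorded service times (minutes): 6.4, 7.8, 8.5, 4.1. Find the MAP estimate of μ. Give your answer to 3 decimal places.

The Exponential(rate=μ) likelihood is ∝ μ^n e^(−μΣtᵢ). Here n = 4 and Σtᵢ = 6.4 + 7.8 + 8.5 + 4.1 = 26.8.
Posterior ∝ μ^7e^(−10μ) · μ^4e^(−26.8μ) = μ^11e^(−36.8μ), i.e. Gamma(12, 36.8).
Mode = (a−1)/b = 11/36.8 ≈ 0.299.

μ̂_MAP = 0.299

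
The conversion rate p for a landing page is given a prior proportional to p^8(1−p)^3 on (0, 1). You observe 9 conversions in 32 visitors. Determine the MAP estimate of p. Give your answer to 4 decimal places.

The prior density ∝ p^8(1−p)^3 is the kernel of Beta(9, 4).
Data: 9 successes in 32 trials. The binomial likelihood contributes p^9(1−p)^23, so the posterior is Beta(9+9, 4+23) = Beta(18, 27).
For Beta(a, b) with a, b > 1 the mode is (a−1)/(a+b−2) = 17/43 ≈ 0.3953.

p̂_MAP = 0.3953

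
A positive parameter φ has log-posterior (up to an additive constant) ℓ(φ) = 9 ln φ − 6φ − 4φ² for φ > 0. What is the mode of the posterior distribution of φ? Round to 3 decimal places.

φ̂_MAP = 0.750

ℓ'(φ) = 9/φ − 6 − 8φ. Setting this to zero and multiplying by φ: 8φ² + 6φ − 9 = 0.
φ = (−6 + √(6² + 4·8·9)) / (2·8) = (−6 + √324) / 16 = (−6 + 18)/16 = 3/4.
ℓ''(φ) = −9/φ² − 8 < 0, confirming a maximum.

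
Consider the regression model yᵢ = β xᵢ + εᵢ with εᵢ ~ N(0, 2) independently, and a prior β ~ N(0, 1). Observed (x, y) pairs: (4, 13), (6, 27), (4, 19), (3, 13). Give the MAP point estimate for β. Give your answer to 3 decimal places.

β̂_MAP = 4.165

log p(β | y) = −Σ(yᵢ − βxᵢ)²/(2·2) − β²/(2·1) + const.
Setting the derivative to zero: Σxᵢ(yᵢ − βxᵢ)/2 − β/1 = 0, so β = Σxᵢyᵢ / (Σxᵢ² + σ²/τ²).
Σxᵢyᵢ = 4·13 + 6·27 + 4·19 + 3·13 = 329; Σxᵢ² = 77; σ²/τ² = 2.
β̂_MAP = 329 / (77 + 2) = 329/79 ≈ 4.165.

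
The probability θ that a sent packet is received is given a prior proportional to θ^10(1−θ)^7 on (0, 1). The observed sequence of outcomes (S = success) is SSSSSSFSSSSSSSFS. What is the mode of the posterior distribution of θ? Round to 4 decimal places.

θ̂_MAP = 0.7273

The prior density ∝ θ^10(1−θ)^7 is the kernel of Beta(11, 8).
Data: 14 successes in 16 trials (from the sequence). The binomial likelihood contributes θ^14(1−θ)^2, so the posterior is Beta(11+14, 8+2) = Beta(25, 10).
For Beta(a, b) with a, b > 1 the mode is (a−1)/(a+b−2) = 24/33 ≈ 0.7273.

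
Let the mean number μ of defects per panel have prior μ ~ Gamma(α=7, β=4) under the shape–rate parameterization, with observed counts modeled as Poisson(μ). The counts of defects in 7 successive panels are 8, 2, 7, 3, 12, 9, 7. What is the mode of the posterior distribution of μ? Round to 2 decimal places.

μ̂_MAP = 4.91

Σxᵢ = 8+2+7+3+12+9+7 = 48, with n = 7.
Posterior ∝ μ^6e^(−4μ) · μ^48e^(−7μ) = μ^54e^(−11μ), i.e. Gamma(shape=55, rate=11).
The mode of a Gamma(a, b) with a ≥ 1 (shape–rate) is (a−1)/b = 54/11 ≈ 4.91.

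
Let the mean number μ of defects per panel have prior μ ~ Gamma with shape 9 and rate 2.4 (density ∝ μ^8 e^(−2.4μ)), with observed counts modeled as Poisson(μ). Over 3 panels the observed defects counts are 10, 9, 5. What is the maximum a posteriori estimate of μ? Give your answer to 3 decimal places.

μ̂_MAP = 5.926

Σxᵢ = 10+9+5 = 24, with n = 3.
Posterior ∝ μ^8e^(−2.4μ) · μ^24e^(−3μ) = μ^32e^(−5.4μ), i.e. Gamma(shape=33, rate=5.4).
The mode of a Gamma(a, b) with a ≥ 1 (shape–rate) is (a−1)/b = 32/5.4 ≈ 5.926.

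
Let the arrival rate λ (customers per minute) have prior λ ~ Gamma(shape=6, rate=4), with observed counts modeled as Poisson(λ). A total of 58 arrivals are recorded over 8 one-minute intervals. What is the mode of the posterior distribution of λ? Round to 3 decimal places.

Σxᵢ = 58, n = 8.
Posterior ∝ λ^5e^(−4λ) · λ^58e^(−8λ) = λ^63e^(−12λ), i.e. Gamma(shape=64, rate=12).
The mode of a Gamma(a, b) with a ≥ 1 (shape–rate) is (a−1)/b = 63/12 ≈ 5.250.

λ̂_MAP = 5.250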